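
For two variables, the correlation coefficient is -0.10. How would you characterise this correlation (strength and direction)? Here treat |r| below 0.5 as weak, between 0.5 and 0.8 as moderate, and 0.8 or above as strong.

weak negative

r = -0.10 < 0 so the relationship is negative.
|r| = 0.10, which falls in the weak range.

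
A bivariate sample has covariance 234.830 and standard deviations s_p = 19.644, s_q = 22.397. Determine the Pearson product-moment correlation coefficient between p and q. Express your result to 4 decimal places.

r = Cov(p,q) / (s_p · s_q) = 234.830 / (19.644 × 22.397)
  = 234.830 / 439.9667 ≈ 0.5337

0.5337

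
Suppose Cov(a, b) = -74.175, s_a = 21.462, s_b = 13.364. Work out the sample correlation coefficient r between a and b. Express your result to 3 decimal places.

r = Cov(a,b) / (s_a · s_b) = -74.175 / (21.462 × 13.364)
  = -74.175 / 286.8182 ≈ -0.259

-0.259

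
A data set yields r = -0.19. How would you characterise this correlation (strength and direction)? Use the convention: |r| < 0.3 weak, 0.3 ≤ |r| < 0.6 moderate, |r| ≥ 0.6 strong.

weak negative

r = -0.19 < 0 so the relationship is negative.
|r| = 0.19, which falls in the weak range.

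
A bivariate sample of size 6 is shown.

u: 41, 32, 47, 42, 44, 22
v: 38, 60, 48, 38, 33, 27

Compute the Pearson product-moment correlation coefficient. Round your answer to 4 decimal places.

n = 6, Σu = 228, Σv = 244, Σu² = 9098, Σv² = 10610, Σuv = 9376
nΣuv − ΣuΣv = 56256 − 55632 = 624
nΣu² − (Σu)² = 54588 − 51984 = 2604; nΣv² − (Σv)² = 63660 − 59536 = 4124
r = 624 / √(2604 × 4124) = 624 / 3277.0255 ≈ 0.1904

0.1904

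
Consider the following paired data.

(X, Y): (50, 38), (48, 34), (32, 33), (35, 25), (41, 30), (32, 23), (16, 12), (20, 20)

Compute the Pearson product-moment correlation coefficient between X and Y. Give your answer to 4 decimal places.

n = 8, ΣX = 274, ΣY = 215, ΣX² = 10414, ΣY² = 6287, ΣXY = 8021
nΣXY − ΣXΣY = 64168 − 58910 = 5258
nΣX² − (ΣX)² = 83312 − 75076 = 8236; nΣY² − (ΣY)² = 50296 − 46225 = 4071
r = 5258 / √(8236 × 4071) = 5258 / 5790.4021 ≈ 0.9081

0.9081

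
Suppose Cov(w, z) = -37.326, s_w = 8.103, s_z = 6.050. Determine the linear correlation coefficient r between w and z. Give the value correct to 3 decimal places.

-0.761

r = Cov(w,z) / (s_w · s_z) = -37.326 / (8.103 × 6.050)
  = -37.326 / 49.0231 ≈ -0.761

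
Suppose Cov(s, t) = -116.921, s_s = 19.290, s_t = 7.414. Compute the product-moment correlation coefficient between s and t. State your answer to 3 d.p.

-0.818

r = Cov(s,t) / (s_s · s_t) = -116.921 / (19.290 × 7.414)
  = -116.921 / 143.0161 ≈ -0.818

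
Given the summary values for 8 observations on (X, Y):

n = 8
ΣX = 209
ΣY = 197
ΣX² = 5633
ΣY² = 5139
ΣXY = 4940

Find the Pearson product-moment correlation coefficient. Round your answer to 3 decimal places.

-0.926

r = (nΣXY − ΣXΣY) / √[(nΣX² − (ΣX)²)(nΣY² − (ΣY)²)]
Numerator: 8×4940 − 209×197 = -1653
Denominator: √[(45064 − 43681)(41112 − 38809)] = √[1383 × 2303] = 1784.6706
r = -1653 / 1784.6706 ≈ -0.926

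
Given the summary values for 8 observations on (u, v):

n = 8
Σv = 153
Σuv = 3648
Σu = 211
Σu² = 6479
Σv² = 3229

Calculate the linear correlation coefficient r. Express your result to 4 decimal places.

r = (nΣuv − ΣuΣv) / √[(nΣu² − (Σu)²)(nΣv² − (Σv)²)]
Numerator: 8×3648 − 211×153 = -3099
Denominator: √[(51832 − 44521)(25832 − 23409)] = √[7311 × 2423] = 4208.8660
r = -3099 / 4208.8660 ≈ -0.7363

-0.7363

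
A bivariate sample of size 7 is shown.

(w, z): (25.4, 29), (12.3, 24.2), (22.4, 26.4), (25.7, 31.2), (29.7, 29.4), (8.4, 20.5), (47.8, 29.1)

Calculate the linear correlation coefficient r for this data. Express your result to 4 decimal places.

0.7323

n = 7, Σw = 171.7, Σz = 189.8, Σw² = 5196.19, Σz² = 5228.46, Σwz = 4863.82
nΣwz − ΣwΣz = 34046.74 − 32588.66 = 1458.08
nΣw² − (Σw)² = 36373.33 − 29480.89 = 6892.44; nΣz² − (Σz)² = 36599.22 − 36024.04 = 575.18
r = 1458.08 / √(6892.44 × 575.18) = 1458.08 / 1991.0785 ≈ 0.7323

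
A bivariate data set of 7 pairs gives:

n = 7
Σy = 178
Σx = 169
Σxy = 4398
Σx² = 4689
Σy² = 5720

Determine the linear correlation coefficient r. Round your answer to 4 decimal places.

r = (nΣxy − ΣxΣy) / √[(nΣx² − (Σx)²)(nΣy² − (Σy)²)]
Numerator: 7×4398 − 169×178 = 704
Denominator: √[(32823 − 28561)(40040 − 31684)] = √[4262 × 8356] = 5967.6856
r = 704 / 5967.6856 ≈ 0.1180

0.1180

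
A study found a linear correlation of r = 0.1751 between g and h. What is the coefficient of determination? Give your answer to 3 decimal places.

0.031

r² = (0.1751)² = 0.031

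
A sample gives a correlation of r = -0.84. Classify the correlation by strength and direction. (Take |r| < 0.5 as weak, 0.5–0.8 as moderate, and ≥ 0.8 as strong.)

strong negative

r = -0.84 < 0 so the relationship is negative.
|r| = 0.84, which falls in the strong range.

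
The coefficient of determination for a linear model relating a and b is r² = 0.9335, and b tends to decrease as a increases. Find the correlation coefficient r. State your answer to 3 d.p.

|r| = √0.9335 = 0.966
The association is negative, so r = −0.966.

-0.966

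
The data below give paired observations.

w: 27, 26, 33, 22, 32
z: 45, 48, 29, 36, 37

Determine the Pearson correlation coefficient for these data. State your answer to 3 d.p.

-0.466

n = 5, Σw = 140, Σz = 195, Σw² = 4002, Σz² = 7835, Σwz = 5396
nΣwz − ΣwΣz = 26980 − 27300 = -320
nΣw² − (Σw)² = 20010 − 19600 = 410; nΣz² − (Σz)² = 39175 − 38025 = 1150
r = -320 / √(410 × 1150) = -320 / 686.6586 ≈ -0.466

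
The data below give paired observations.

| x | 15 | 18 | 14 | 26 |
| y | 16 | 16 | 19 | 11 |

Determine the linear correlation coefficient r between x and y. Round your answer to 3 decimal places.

-0.952

n = 4, Σx = 73, Σy = 62, Σx² = 1421, Σy² = 994, Σxy = 1080
nΣxy − ΣxΣy = 4320 − 4526 = -206
nΣx² − (Σx)² = 5684 − 5329 = 355; nΣy² − (Σy)² = 3976 − 3844 = 132
r = -206 / √(355 × 132) = -206 / 216.4717 ≈ -0.952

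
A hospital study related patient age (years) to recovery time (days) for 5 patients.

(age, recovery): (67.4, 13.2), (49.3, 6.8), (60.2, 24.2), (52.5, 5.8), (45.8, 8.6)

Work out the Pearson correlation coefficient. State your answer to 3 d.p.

n = 5, Σx = 275.2, Σy = 58.6, Σx² = 15451.18, Σy² = 913.72, Σxy = 3380.14
nΣxy − ΣxΣy = 16900.7 − 16126.72 = 773.98
nΣx² − (Σx)² = 77255.9 − 75735.04 = 1520.86; nΣy² − (Σy)² = 4568.6 − 3433.96 = 1134.64
r = 773.98 / √(1520.86 × 1134.64) = 773.98 / 1313.6318 ≈ 0.589

0.589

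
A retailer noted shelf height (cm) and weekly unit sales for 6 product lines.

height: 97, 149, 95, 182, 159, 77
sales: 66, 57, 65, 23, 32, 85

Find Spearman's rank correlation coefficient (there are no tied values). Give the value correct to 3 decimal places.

-0.943

Rank height: 3, 4, 2, 6, 5, 1
Rank sales: 5, 3, 4, 1, 2, 6
d = rank(height) − rank(sales): -2, 1, -2, 5, 3, -5; Σd² = 68
ρ = 1 − 6Σd² / [n(n²−1)] = 1 − 6×68 / (6×35) = 1 − 408/210 ≈ -0.943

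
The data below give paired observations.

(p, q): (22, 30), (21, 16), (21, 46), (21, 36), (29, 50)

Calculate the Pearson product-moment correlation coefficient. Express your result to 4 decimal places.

0.5802

n = 5, Σp = 114, Σq = 178, Σp² = 2648, Σq² = 7068, Σpq = 4168
nΣpq − ΣpΣq = 20840 − 20292 = 548
nΣp² − (Σp)² = 13240 − 12996 = 244; nΣq² − (Σq)² = 35340 − 31684 = 3656
r = 548 / √(244 × 3656) = 548 / 944.4914 ≈ 0.5802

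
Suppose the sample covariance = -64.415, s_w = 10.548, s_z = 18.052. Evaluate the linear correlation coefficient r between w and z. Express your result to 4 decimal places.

-0.3383

r = Cov(w,z) / (s_w · s_z) = -64.415 / (10.548 × 18.052)
  = -64.415 / 190.4125 ≈ -0.3383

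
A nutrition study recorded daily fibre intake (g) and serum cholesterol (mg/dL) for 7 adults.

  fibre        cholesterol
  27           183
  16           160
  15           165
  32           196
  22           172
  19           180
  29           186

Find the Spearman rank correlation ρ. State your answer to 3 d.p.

0.929

Rank fibre: 5, 2, 1, 7, 4, 3, 6
Rank cholesterol: 5, 1, 2, 7, 3, 4, 6
d = rank(fibre) − rank(cholesterol): 0, 1, -1, 0, 1, -1, 0; Σd² = 4
ρ = 1 − 6Σd² / [n(n²−1)] = 1 − 6×4 / (7×48) = 1 − 24/336 ≈ 0.929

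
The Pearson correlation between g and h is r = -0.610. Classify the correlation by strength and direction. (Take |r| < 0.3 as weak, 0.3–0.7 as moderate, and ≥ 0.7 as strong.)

moderate negative

r = -0.610 < 0 so the relationship is negative.
|r| = 0.610, which falls in the moderate range.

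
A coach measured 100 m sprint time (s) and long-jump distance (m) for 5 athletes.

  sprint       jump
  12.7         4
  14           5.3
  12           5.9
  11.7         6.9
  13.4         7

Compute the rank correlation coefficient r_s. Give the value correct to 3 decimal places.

Rank sprint: 3, 5, 2, 1, 4
Rank jump: 1, 2, 3, 4, 5
d = rank(sprint) − rank(jump): 2, 3, -1, -3, -1; Σd² = 24
ρ = 1 − 6Σd² / [n(n²−1)] = 1 − 6×24 / (5×24) = 1 − 144/120 ≈ -0.200

-0.200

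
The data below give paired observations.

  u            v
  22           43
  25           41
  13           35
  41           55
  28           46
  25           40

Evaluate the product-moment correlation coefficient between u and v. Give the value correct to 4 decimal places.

0.9580

n = 6, Σu = 154, Σv = 260, Σu² = 4368, Σv² = 11496, Σuv = 6969
nΣuv − ΣuΣv = 41814 − 40040 = 1774
nΣu² − (Σu)² = 26208 − 23716 = 2492; nΣv² − (Σv)² = 68976 − 67600 = 1376
r = 1774 / √(2492 × 1376) = 1774 / 1851.7538 ≈ 0.9580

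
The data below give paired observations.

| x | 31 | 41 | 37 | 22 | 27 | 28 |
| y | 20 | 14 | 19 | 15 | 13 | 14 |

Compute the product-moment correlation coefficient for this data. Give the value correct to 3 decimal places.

0.246

n = 6, Σx = 186, Σy = 95, Σx² = 6008, Σy² = 1547, Σxy = 2970
nΣxy − ΣxΣy = 17820 − 17670 = 150
nΣx² − (Σx)² = 36048 − 34596 = 1452; nΣy² − (Σy)² = 9282 − 9025 = 257
r = 150 / √(1452 × 257) = 150 / 610.8715 ≈ 0.246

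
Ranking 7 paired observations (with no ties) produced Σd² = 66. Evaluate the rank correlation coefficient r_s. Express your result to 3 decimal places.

ρ = 1 − 6Σd² / [n(n²−1)] = 1 − 6×66 / (7×48)
  = 1 − 396/336 = 1 − 1.1786 ≈ -0.179

-0.179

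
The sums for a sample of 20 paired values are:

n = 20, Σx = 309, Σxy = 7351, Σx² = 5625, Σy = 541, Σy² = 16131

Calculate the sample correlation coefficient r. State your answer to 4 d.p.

-0.8926

r = (nΣxy − ΣxΣy) / √[(nΣx² − (Σx)²)(nΣy² − (Σy)²)]
Numerator: 20×7351 − 309×541 = -20149
Denominator: √[(112500 − 95481)(322620 − 292681)] = √[17019 × 29939] = 22572.8120
r = -20149 / 22572.8120 ≈ -0.8926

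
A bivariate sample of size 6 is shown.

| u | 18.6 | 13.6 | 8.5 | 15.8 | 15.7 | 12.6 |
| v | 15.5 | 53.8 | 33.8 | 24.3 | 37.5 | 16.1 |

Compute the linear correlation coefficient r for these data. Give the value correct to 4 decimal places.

-0.2979

n = 6, Σu = 84.8, Σv = 181, Σu² = 1258.06, Σv² = 6533.08, Σuv = 2482.83
nΣuv − ΣuΣv = 14896.98 − 15348.8 = -451.82
nΣu² − (Σu)² = 7548.36 − 7191.04 = 357.32; nΣv² − (Σv)² = 39198.48 − 32761 = 6437.48
r = -451.82 / √(357.32 × 6437.48) = -451.82 / 1516.6543 ≈ -0.2979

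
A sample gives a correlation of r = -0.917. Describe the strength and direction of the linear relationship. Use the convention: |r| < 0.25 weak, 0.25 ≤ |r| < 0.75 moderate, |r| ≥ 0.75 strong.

strong negative

r = -0.917 < 0 so the relationship is negative.
|r| = 0.917, which falls in the strong range.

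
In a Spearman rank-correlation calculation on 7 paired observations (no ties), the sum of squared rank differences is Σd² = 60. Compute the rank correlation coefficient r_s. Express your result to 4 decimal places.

ρ = 1 − 6Σd² / [n(n²−1)] = 1 − 6×60 / (7×48)
  = 1 − 360/336 = 1 − 1.07143 ≈ -0.0714

-0.0714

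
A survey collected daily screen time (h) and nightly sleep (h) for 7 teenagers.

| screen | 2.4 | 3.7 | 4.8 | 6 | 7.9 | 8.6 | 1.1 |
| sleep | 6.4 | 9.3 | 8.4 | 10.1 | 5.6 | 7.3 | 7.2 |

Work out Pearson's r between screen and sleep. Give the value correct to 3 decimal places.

-0.075

n = 7, Σx = 34.5, Σy = 54.3, Σx² = 216.07, Σy² = 436.51, Σxy = 265.63
nΣxy − ΣxΣy = 1859.41 − 1873.35 = -13.94
nΣx² − (Σx)² = 1512.49 − 1190.25 = 322.24; nΣy² − (Σy)² = 3055.57 − 2948.49 = 107.08
r = -13.94 / √(322.24 × 107.08) = -13.94 / 185.7565 ≈ -0.075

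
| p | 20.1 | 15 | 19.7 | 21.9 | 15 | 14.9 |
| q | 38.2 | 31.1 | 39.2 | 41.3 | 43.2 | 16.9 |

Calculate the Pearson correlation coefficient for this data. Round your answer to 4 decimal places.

n = 6, Σp = 106.6, Σq = 209.9, Σp² = 1943.72, Σq² = 7820.63, Σpq = 3810.84
nΣpq − ΣpΣq = 22865.04 − 22375.34 = 489.7
nΣp² − (Σp)² = 11662.32 − 11363.56 = 298.76; nΣq² − (Σq)² = 46923.78 − 44058.01 = 2865.77
r = 489.7 / √(298.76 × 2865.77) = 489.7 / 925.2986 ≈ 0.5292

0.5292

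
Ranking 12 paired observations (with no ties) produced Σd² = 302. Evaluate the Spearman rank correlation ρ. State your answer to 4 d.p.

-0.0559

ρ = 1 − 6Σd² / [n(n²−1)] = 1 − 6×302 / (12×143)
  = 1 − 1812/1716 = 1 − 1.05594 ≈ -0.0559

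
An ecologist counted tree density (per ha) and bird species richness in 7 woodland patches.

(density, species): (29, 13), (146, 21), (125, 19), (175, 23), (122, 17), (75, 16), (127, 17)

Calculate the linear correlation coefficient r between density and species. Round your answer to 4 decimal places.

n = 7, Σx = 799, Σy = 126, Σx² = 105045, Σy² = 2334, Σxy = 15276
nΣxy − ΣxΣy = 106932 − 100674 = 6258
nΣx² − (Σx)² = 735315 − 638401 = 96914; nΣy² − (Σy)² = 16338 − 15876 = 462
r = 6258 / √(96914 × 462) = 6258 / 6691.3577 ≈ 0.9352

0.9352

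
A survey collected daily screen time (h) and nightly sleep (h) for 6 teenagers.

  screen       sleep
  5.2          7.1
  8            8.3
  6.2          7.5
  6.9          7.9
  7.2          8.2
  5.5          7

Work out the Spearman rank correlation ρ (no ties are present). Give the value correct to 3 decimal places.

Rank screen: 1, 6, 3, 4, 5, 2
Rank sleep: 2, 6, 3, 4, 5, 1
d = rank(screen) − rank(sleep): -1, 0, 0, 0, 0, 1; Σd² = 2
ρ = 1 − 6Σd² / [n(n²−1)] = 1 − 6×2 / (6×35) = 1 − 12/210 ≈ 0.943

0.943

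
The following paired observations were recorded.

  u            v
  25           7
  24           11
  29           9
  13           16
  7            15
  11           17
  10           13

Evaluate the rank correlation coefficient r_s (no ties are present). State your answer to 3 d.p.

Rank u: 6, 5, 7, 4, 1, 3, 2
Rank v: 1, 3, 2, 6, 5, 7, 4
d = rank(u) − rank(v): 5, 2, 5, -2, -4, -4, -2; Σd² = 94
ρ = 1 − 6Σd² / [n(n²−1)] = 1 − 6×94 / (7×48) = 1 − 564/336 ≈ -0.679

-0.679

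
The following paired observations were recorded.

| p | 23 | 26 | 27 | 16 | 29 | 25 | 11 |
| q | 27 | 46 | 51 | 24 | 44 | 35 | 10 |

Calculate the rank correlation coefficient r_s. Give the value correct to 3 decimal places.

0.893

Rank p: 3, 5, 6, 2, 7, 4, 1
Rank q: 3, 6, 7, 2, 5, 4, 1
d = rank(p) − rank(q): 0, -1, -1, 0, 2, 0, 0; Σd² = 6
ρ = 1 − 6Σd² / [n(n²−1)] = 1 − 6×6 / (7×48) = 1 − 36/336 ≈ 0.893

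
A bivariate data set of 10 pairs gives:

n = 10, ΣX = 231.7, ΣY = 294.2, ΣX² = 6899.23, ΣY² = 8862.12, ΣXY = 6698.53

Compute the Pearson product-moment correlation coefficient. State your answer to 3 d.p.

-0.210

r = (nΣXY − ΣXΣY) / √[(nΣX² − (ΣX)²)(nΣY² − (ΣY)²)]
Numerator: 10×6698.53 − 231.7×294.2 = -1180.84
Denominator: √[(68992.3 − 53684.89)(88621.2 − 86553.64)] = √[15307.41 × 2067.56] = 5625.7434
r = -1180.84 / 5625.7434 ≈ -0.210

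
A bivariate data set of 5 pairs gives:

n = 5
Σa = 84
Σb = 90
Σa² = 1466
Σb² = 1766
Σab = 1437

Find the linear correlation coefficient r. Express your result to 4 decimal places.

-0.8385

r = (nΣab − ΣaΣb) / √[(nΣa² − (Σa)²)(nΣb² − (Σb)²)]
Numerator: 5×1437 − 84×90 = -375
Denominator: √[(7330 − 7056)(8830 − 8100)] = √[274 × 730] = 447.2360
r = -375 / 447.2360 ≈ -0.8385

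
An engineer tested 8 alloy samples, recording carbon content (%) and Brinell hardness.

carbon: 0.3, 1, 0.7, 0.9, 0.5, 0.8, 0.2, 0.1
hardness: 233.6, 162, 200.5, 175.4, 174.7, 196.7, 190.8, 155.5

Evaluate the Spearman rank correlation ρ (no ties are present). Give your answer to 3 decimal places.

0.000

Rank carbon: 3, 8, 5, 7, 4, 6, 2, 1
Rank hardness: 8, 2, 7, 4, 3, 6, 5, 1
d = rank(carbon) − rank(hardness): -5, 6, -2, 3, 1, 0, -3, 0; Σd² = 84
ρ = 1 − 6Σd² / [n(n²−1)] = 1 − 6×84 / (8×63) = 1 − 504/504 ≈ 0.000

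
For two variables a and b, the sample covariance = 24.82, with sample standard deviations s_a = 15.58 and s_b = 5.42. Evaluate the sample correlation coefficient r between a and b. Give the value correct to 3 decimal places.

r = Cov(a,b) / (s_a · s_b) = 24.82 / (15.58 × 5.42)
  = 24.82 / 84.4436 ≈ 0.294

0.294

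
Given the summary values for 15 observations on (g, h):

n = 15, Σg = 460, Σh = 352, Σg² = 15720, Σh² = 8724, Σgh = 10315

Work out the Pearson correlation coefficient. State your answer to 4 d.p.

r = (nΣgh − ΣgΣh) / √[(nΣg² − (Σg)²)(nΣh² − (Σh)²)]
Numerator: 15×10315 − 460×352 = -7195
Denominator: √[(235800 − 211600)(130860 − 123904)] = √[24200 × 6956] = 12974.4056
r = -7195 / 12974.4056 ≈ -0.5546

-0.5546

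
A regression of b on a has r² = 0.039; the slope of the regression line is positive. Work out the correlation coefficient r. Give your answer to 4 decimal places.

0.1975

|r| = √0.039 = 0.1975
The association is positive, so r = 0.1975.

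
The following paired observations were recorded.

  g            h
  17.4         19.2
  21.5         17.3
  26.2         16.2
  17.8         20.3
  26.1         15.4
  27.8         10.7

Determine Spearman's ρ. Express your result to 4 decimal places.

-0.8857

Rank g: 1, 3, 5, 2, 4, 6
Rank h: 5, 4, 3, 6, 2, 1
d = rank(g) − rank(h): -4, -1, 2, -4, 2, 5; Σd² = 66
ρ = 1 − 6Σd² / [n(n²−1)] = 1 − 6×66 / (6×35) = 1 − 396/210 ≈ -0.8857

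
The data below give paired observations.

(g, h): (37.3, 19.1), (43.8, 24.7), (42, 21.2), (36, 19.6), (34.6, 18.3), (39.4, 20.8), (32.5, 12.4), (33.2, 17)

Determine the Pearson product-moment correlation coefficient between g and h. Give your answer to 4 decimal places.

0.9013

n = 8, Σg = 298.8, Σh = 153.1, Σg² = 11277.74, Σh² = 3018.79, Σgh = 5810.39
nΣgh − ΣgΣh = 46483.12 − 45746.28 = 736.84
nΣg² − (Σg)² = 90221.92 − 89281.44 = 940.48; nΣh² − (Σh)² = 24150.32 − 23439.61 = 710.71
r = 736.84 / √(940.48 × 710.71) = 736.84 / 817.5626 ≈ 0.9013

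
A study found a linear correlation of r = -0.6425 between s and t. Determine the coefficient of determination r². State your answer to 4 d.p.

0.4128

r² = (-0.6425)² = 0.4128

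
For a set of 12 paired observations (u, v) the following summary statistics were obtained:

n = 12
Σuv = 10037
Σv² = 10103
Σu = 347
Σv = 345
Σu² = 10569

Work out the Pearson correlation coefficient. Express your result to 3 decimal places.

0.194

r = (nΣuv − ΣuΣv) / √[(nΣu² − (Σu)²)(nΣv² − (Σv)²)]
Numerator: 12×10037 − 347×345 = 729
Denominator: √[(126828 − 120409)(121236 − 119025)] = √[6419 × 2211] = 3767.2814
r = 729 / 3767.2814 ≈ 0.194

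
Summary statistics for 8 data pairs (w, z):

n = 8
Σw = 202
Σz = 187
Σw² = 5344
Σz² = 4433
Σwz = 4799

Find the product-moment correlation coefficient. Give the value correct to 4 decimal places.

r = (nΣwz − ΣwΣz) / √[(nΣw² − (Σw)²)(nΣz² − (Σz)²)]
Numerator: 8×4799 − 202×187 = 618
Denominator: √[(42752 − 40804)(35464 − 34969)] = √[1948 × 495] = 981.9674
r = 618 / 981.9674 ≈ 0.6293

0.6293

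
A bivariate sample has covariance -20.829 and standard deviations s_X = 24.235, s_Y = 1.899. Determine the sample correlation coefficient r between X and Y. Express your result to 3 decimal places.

r = Cov(X,Y) / (s_X · s_Y) = -20.829 / (24.235 × 1.899)
  = -20.829 / 46.0223 ≈ -0.453

-0.453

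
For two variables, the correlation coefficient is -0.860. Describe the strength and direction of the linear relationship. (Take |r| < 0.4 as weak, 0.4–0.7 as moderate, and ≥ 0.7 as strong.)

r = -0.860 < 0 so the relationship is negative.
|r| = 0.860, which falls in the strong range.

strong negative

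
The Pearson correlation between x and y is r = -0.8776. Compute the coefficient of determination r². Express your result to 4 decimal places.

r² = (-0.8776)² = 0.7702

0.7702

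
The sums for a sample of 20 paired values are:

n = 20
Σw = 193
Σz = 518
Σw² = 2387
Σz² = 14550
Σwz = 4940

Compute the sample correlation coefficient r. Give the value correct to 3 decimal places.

r = (nΣwz − ΣwΣz) / √[(nΣw² − (Σw)²)(nΣz² − (Σz)²)]
Numerator: 20×4940 − 193×518 = -1174
Denominator: √[(47740 − 37249)(291000 − 268324)] = √[10491 × 22676] = 15423.8100
r = -1174 / 15423.8100 ≈ -0.076

-0.076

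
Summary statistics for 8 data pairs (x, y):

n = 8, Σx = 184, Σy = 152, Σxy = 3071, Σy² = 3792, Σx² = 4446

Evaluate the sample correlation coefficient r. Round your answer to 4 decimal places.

-0.9663

r = (nΣxy − ΣxΣy) / √[(nΣx² − (Σx)²)(nΣy² − (Σy)²)]
Numerator: 8×3071 − 184×152 = -3400
Denominator: √[(35568 − 33856)(30336 − 23104)] = √[1712 × 7232] = 3518.6907
r = -3400 / 3518.6907 ≈ -0.9663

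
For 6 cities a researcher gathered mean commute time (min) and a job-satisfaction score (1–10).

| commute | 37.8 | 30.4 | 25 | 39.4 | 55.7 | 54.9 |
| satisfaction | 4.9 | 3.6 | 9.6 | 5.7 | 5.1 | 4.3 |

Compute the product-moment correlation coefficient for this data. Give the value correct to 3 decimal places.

n = 6, Σx = 243.2, Σy = 33.2, Σx² = 10646.86, Σy² = 206.12, Σxy = 1279.38
nΣxy − ΣxΣy = 7676.28 − 8074.24 = -397.96
nΣx² − (Σx)² = 63881.16 − 59146.24 = 4734.92; nΣy² − (Σy)² = 1236.72 − 1102.24 = 134.48
r = -397.96 / √(4734.92 × 134.48) = -397.96 / 797.9674 ≈ -0.499

-0.499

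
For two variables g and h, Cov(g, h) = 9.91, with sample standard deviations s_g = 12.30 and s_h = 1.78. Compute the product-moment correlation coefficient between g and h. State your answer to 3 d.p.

0.453

r = Cov(g,h) / (s_g · s_h) = 9.91 / (12.30 × 1.78)
  = 9.91 / 21.8940 ≈ 0.453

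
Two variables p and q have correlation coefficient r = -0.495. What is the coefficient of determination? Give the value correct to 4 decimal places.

0.2450

r² = (-0.495)² = 0.2450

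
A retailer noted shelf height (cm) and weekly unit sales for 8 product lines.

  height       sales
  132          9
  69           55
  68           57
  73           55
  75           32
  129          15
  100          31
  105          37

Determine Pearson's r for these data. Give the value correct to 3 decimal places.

n = 8, Σx = 751, Σy = 291, Σx² = 75429, Σy² = 12959, Σxy = 24194
nΣxy − ΣxΣy = 193552 − 218541 = -24989
nΣx² − (Σx)² = 603432 − 564001 = 39431; nΣy² − (Σy)² = 103672 − 84681 = 18991
r = -24989 / √(39431 × 18991) = -24989 / 27364.8337 ≈ -0.913

-0.913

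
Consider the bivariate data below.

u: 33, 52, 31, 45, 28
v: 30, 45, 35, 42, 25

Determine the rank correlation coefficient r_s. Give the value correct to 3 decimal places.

Rank u: 3, 5, 2, 4, 1
Rank v: 2, 5, 3, 4, 1
d = rank(u) − rank(v): 1, 0, -1, 0, 0; Σd² = 2
ρ = 1 − 6Σd² / [n(n²−1)] = 1 − 6×2 / (5×24) = 1 − 12/120 ≈ 0.900

0.900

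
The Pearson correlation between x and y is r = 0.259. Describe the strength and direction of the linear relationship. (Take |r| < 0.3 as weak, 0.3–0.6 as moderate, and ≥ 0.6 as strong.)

r = 0.259 > 0 so the relationship is positive.
|r| = 0.259, which falls in the weak range.

weak positive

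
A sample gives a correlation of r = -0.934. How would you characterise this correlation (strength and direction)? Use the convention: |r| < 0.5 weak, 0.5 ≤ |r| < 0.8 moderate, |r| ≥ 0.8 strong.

strong negative

r = -0.934 < 0 so the relationship is negative.
|r| = 0.934, which falls in the strong range.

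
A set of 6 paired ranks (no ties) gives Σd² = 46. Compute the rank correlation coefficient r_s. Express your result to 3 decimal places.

-0.314

ρ = 1 − 6Σd² / [n(n²−1)] = 1 − 6×46 / (6×35)
  = 1 − 276/210 = 1 − 1.3143 ≈ -0.314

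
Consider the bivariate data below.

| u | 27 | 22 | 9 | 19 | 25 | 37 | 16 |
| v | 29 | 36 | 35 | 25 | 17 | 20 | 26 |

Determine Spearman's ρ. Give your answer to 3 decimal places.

-0.429

Rank u: 6, 4, 1, 3, 5, 7, 2
Rank v: 5, 7, 6, 3, 1, 2, 4
d = rank(u) − rank(v): 1, -3, -5, 0, 4, 5, -2; Σd² = 80
ρ = 1 − 6Σd² / [n(n²−1)] = 1 − 6×80 / (7×48) = 1 − 480/336 ≈ -0.429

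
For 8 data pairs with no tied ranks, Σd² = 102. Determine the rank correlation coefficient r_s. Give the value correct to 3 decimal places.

ρ = 1 − 6Σd² / [n(n²−1)] = 1 − 6×102 / (8×63)
  = 1 − 612/504 = 1 − 1.2143 ≈ -0.214

-0.214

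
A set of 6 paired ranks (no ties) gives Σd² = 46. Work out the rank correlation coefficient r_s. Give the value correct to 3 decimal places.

ρ = 1 − 6Σd² / [n(n²−1)] = 1 − 6×46 / (6×35)
  = 1 − 276/210 = 1 − 1.3143 ≈ -0.314

-0.314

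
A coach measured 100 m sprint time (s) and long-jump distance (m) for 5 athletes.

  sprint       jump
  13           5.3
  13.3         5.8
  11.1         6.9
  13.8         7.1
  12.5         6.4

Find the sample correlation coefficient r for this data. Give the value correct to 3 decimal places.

-0.226

n = 5, Σx = 63.7, Σy = 31.5, Σx² = 815.79, Σy² = 200.71, Σxy = 400.61
nΣxy − ΣxΣy = 2003.05 − 2006.55 = -3.5
nΣx² − (Σx)² = 4078.95 − 4057.69 = 21.26; nΣy² − (Σy)² = 1003.55 − 992.25 = 11.3
r = -3.5 / √(21.26 × 11.3) = -3.5 / 15.4996 ≈ -0.226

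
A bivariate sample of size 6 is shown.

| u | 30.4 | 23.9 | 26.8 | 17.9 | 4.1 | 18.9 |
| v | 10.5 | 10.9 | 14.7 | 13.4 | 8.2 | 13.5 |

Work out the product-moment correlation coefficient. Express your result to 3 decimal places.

0.488

n = 6, Σu = 122, Σv = 71.2, Σu² = 2908.04, Σv² = 874.2, Σuv = 1502.3
nΣuv − ΣuΣv = 9013.8 − 8686.4 = 327.4
nΣu² − (Σu)² = 17448.24 − 14884 = 2564.24; nΣv² − (Σv)² = 5245.2 − 5069.44 = 175.76
r = 327.4 / √(2564.24 × 175.76) = 327.4 / 671.3351 ≈ 0.488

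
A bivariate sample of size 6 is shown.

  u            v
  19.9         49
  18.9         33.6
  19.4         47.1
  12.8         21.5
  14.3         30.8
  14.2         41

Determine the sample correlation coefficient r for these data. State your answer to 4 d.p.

0.7478

n = 6, Σu = 99.5, Σv = 223, Σu² = 1699.55, Σv² = 8840.26, Σuv = 3821.72
nΣuv − ΣuΣv = 22930.32 − 22188.5 = 741.82
nΣu² − (Σu)² = 10197.3 − 9900.25 = 297.05; nΣv² − (Σv)² = 53041.56 − 49729 = 3312.56
r = 741.82 / √(297.05 × 3312.56) = 741.82 / 991.9657 ≈ 0.7478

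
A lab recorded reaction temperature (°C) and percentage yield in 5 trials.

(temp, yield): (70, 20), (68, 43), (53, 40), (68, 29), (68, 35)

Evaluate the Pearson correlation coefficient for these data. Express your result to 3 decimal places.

-0.490

n = 5, Σx = 327, Σy = 167, Σx² = 21581, Σy² = 5915, Σxy = 10796
nΣxy − ΣxΣy = 53980 − 54609 = -629
nΣx² − (Σx)² = 107905 − 106929 = 976; nΣy² − (Σy)² = 29575 − 27889 = 1686
r = -629 / √(976 × 1686) = -629 / 1282.7845 ≈ -0.490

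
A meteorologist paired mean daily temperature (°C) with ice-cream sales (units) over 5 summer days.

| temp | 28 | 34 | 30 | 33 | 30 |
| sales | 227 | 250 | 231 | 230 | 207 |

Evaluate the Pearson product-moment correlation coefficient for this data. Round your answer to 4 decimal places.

0.6078

n = 5, Σx = 155, Σy = 1145, Σx² = 4829, Σy² = 263139, Σxy = 35586
nΣxy − ΣxΣy = 177930 − 177475 = 455
nΣx² − (Σx)² = 24145 − 24025 = 120; nΣy² − (Σy)² = 1315695 − 1311025 = 4670
r = 455 / √(120 × 4670) = 455 / 748.5987 ≈ 0.6078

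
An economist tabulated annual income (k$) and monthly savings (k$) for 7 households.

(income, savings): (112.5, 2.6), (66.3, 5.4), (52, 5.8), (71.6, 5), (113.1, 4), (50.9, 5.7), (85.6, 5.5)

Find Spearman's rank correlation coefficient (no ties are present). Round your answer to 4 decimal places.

Rank income: 6, 3, 2, 4, 7, 1, 5
Rank savings: 1, 4, 7, 3, 2, 6, 5
d = rank(income) − rank(savings): 5, -1, -5, 1, 5, -5, 0; Σd² = 102
ρ = 1 − 6Σd² / [n(n²−1)] = 1 − 6×102 / (7×48) = 1 − 612/336 ≈ -0.8214

-0.8214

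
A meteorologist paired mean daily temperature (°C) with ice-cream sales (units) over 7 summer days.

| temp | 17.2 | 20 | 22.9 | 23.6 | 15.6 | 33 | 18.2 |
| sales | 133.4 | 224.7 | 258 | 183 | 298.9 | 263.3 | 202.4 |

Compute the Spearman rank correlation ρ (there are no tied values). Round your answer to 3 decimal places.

0.036

Rank temp: 2, 4, 5, 6, 1, 7, 3
Rank sales: 1, 4, 5, 2, 7, 6, 3
d = rank(temp) − rank(sales): 1, 0, 0, 4, -6, 1, 0; Σd² = 54
ρ = 1 − 6Σd² / [n(n²−1)] = 1 − 6×54 / (7×48) = 1 − 324/336 ≈ 0.036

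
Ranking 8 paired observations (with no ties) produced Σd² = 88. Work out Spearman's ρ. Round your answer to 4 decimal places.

ρ = 1 − 6Σd² / [n(n²−1)] = 1 − 6×88 / (8×63)
  = 1 − 528/504 = 1 − 1.04762 ≈ -0.0476

-0.0476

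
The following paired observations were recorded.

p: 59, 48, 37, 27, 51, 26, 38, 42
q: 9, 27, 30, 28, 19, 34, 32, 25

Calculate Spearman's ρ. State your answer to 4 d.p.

Rank p: 8, 6, 3, 2, 7, 1, 4, 5
Rank q: 1, 4, 6, 5, 2, 8, 7, 3
d = rank(p) − rank(q): 7, 2, -3, -3, 5, -7, -3, 2; Σd² = 158
ρ = 1 − 6Σd² / [n(n²−1)] = 1 − 6×158 / (8×63) = 1 − 948/504 ≈ -0.8810

-0.8810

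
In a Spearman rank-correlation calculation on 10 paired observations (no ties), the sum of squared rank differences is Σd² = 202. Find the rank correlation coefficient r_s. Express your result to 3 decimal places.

-0.224

ρ = 1 − 6Σd² / [n(n²−1)] = 1 − 6×202 / (10×99)
  = 1 − 1212/990 = 1 − 1.2242 ≈ -0.224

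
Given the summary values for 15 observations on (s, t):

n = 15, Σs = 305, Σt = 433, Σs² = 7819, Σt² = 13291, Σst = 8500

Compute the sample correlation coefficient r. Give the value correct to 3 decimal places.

r = (nΣst − ΣsΣt) / √[(nΣs² − (Σs)²)(nΣt² − (Σt)²)]
Numerator: 15×8500 − 305×433 = -4565
Denominator: √[(117285 − 93025)(199365 − 187489)] = √[24260 × 11876] = 16973.8552
r = -4565 / 16973.8552 ≈ -0.269

-0.269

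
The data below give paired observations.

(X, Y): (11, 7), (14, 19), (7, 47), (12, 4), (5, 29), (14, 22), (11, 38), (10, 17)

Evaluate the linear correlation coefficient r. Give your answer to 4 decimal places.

n = 8, ΣX = 84, ΣY = 183, ΣX² = 952, ΣY² = 5693, ΣXY = 1761
nΣXY − ΣXΣY = 14088 − 15372 = -1284
nΣX² − (ΣX)² = 7616 − 7056 = 560; nΣY² − (ΣY)² = 45544 − 33489 = 12055
r = -1284 / √(560 × 12055) = -1284 / 2598.2302 ≈ -0.4942

-0.4942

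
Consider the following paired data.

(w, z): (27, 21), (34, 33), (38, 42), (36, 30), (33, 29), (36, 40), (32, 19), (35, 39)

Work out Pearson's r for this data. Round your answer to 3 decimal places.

n = 8, Σw = 271, Σz = 253, Σw² = 9259, Σz² = 8517, Σwz = 8735
nΣwz − ΣwΣz = 69880 − 68563 = 1317
nΣw² − (Σw)² = 74072 − 73441 = 631; nΣz² − (Σz)² = 68136 − 64009 = 4127
r = 1317 / √(631 × 4127) = 1317 / 1613.7339 ≈ 0.816

0.816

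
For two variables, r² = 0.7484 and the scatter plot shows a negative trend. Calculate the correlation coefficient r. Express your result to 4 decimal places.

-0.8651

|r| = √0.7484 = 0.8651
The association is negative, so r = −0.8651.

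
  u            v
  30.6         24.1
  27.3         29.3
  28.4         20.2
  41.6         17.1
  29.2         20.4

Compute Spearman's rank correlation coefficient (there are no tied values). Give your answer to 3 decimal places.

Rank u: 4, 1, 2, 5, 3
Rank v: 4, 5, 2, 1, 3
d = rank(u) − rank(v): 0, -4, 0, 4, 0; Σd² = 32
ρ = 1 − 6Σd² / [n(n²−1)] = 1 − 6×32 / (5×24) = 1 − 192/120 ≈ -0.600

-0.600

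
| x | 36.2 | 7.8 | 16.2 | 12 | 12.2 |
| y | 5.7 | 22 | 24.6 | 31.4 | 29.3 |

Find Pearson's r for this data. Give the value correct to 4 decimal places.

-0.8721

n = 5, Σx = 84.4, Σy = 113, Σx² = 1926.56, Σy² = 2966.1, Σxy = 1510.72
nΣxy − ΣxΣy = 7553.6 − 9537.2 = -1983.6
nΣx² − (Σx)² = 9632.8 − 7123.36 = 2509.44; nΣy² − (Σy)² = 14830.5 − 12769 = 2061.5
r = -1983.6 / √(2509.44 × 2061.5) = -1983.6 / 2274.4693 ≈ -0.8721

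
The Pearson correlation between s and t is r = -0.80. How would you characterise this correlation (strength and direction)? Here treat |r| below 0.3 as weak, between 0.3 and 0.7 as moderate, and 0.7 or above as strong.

strong negative

r = -0.80 < 0 so the relationship is negative.
|r| = 0.80, which falls in the strong range.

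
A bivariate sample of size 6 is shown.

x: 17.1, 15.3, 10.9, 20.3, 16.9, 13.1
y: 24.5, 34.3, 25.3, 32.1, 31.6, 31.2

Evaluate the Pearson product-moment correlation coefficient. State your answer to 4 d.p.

0.3276

n = 6, Σx = 93.6, Σy = 179, Σx² = 1514.62, Σy² = 5419.24, Σxy = 2813.9
nΣxy − ΣxΣy = 16883.4 − 16754.4 = 129
nΣx² − (Σx)² = 9087.72 − 8760.96 = 326.76; nΣy² − (Σy)² = 32515.44 − 32041 = 474.44
r = 129 / √(326.76 × 474.44) = 129 / 393.7360 ≈ 0.3276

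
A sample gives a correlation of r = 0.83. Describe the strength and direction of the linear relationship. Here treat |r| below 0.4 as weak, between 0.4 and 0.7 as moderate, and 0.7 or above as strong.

strong positive

r = 0.83 > 0 so the relationship is positive.
|r| = 0.83, which falls in the strong range.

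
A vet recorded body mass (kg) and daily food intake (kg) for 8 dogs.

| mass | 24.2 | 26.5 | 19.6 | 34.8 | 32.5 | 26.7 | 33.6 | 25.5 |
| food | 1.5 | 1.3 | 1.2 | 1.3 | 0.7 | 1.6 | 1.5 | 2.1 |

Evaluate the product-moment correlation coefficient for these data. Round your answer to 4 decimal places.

n = 8, Σx = 223.4, Σy = 11.2, Σx² = 6431.44, Σy² = 16.78, Σxy = 308.93
nΣxy − ΣxΣy = 2471.44 − 2502.08 = -30.64
nΣx² − (Σx)² = 51451.52 − 49907.56 = 1543.96; nΣy² − (Σy)² = 134.24 − 125.44 = 8.8
r = -30.64 / √(1543.96 × 8.8) = -30.64 / 116.5626 ≈ -0.2629

-0.2629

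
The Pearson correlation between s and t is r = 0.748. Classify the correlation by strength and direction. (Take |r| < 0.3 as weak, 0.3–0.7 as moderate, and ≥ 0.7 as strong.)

strong positive

r = 0.748 > 0 so the relationship is positive.
|r| = 0.748, which falls in the strong range.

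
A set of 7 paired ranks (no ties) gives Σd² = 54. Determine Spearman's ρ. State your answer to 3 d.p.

ρ = 1 − 6Σd² / [n(n²−1)] = 1 − 6×54 / (7×48)
  = 1 − 324/336 = 1 − 0.9643 ≈ 0.036

0.036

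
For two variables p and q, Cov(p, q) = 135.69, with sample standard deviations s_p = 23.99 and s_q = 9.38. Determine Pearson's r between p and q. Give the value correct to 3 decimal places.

r = Cov(p,q) / (s_p · s_q) = 135.69 / (23.99 × 9.38)
  = 135.69 / 225.0262 ≈ 0.603

0.603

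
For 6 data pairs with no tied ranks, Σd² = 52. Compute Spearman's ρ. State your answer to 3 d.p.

-0.486

ρ = 1 − 6Σd² / [n(n²−1)] = 1 − 6×52 / (6×35)
  = 1 − 312/210 = 1 − 1.4857 ≈ -0.486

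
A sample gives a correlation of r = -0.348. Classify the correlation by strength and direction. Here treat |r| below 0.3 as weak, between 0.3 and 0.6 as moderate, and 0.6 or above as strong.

r = -0.348 < 0 so the relationship is negative.
|r| = 0.348, which falls in the moderate range.

moderate negative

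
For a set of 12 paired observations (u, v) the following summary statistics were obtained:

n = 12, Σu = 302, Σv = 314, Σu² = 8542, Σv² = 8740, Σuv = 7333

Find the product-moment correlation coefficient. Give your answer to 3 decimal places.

r = (nΣuv − ΣuΣv) / √[(nΣu² − (Σu)²)(nΣv² − (Σv)²)]
Numerator: 12×7333 − 302×314 = -6832
Denominator: √[(102504 − 91204)(104880 − 98596)] = √[11300 × 6284] = 8426.6957
r = -6832 / 8426.6957 ≈ -0.811

-0.811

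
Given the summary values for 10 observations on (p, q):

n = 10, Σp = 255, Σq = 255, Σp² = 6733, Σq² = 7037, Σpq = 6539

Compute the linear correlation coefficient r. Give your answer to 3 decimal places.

0.104

r = (nΣpq − ΣpΣq) / √[(nΣp² − (Σp)²)(nΣq² − (Σq)²)]
Numerator: 10×6539 − 255×255 = 365
Denominator: √[(67330 − 65025)(70370 − 65025)] = √[2305 × 5345] = 3510.0178
r = 365 / 3510.0178 ≈ 0.104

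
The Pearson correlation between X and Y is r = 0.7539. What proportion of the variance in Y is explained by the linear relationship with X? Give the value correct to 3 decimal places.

r² = (0.7539)² = 0.568

0.568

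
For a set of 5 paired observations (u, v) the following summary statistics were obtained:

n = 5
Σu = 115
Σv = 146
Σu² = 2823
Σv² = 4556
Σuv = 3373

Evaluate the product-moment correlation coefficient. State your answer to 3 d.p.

r = (nΣuv − ΣuΣv) / √[(nΣu² − (Σu)²)(nΣv² − (Σv)²)]
Numerator: 5×3373 − 115×146 = 75
Denominator: √[(14115 − 13225)(22780 − 21316)] = √[890 × 1464] = 1141.4727
r = 75 / 1141.4727 ≈ 0.066

0.066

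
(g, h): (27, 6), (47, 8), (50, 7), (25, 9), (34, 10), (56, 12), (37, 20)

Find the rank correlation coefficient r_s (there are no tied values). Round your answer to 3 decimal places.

Rank g: 2, 5, 6, 1, 3, 7, 4
Rank h: 1, 3, 2, 4, 5, 6, 7
d = rank(g) − rank(h): 1, 2, 4, -3, -2, 1, -3; Σd² = 44
ρ = 1 − 6Σd² / [n(n²−1)] = 1 − 6×44 / (7×48) = 1 − 264/336 ≈ 0.214

0.214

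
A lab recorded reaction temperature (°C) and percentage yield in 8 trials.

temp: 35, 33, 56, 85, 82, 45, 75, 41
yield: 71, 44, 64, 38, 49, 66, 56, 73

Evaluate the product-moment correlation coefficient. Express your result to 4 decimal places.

-0.5758

n = 8, Σx = 452, Σy = 461, Σx² = 28730, Σy² = 27739, Σxy = 24932
nΣxy − ΣxΣy = 199456 − 208372 = -8916
nΣx² − (Σx)² = 229840 − 204304 = 25536; nΣy² − (Σy)² = 221912 − 212521 = 9391
r = -8916 / √(25536 × 9391) = -8916 / 15485.7540 ≈ -0.5758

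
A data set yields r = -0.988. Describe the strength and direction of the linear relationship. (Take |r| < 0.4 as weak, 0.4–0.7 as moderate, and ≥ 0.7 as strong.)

strong negative

r = -0.988 < 0 so the relationship is negative.
|r| = 0.988, which falls in the strong range.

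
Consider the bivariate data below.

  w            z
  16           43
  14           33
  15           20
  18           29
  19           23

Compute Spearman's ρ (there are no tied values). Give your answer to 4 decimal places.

Rank w: 3, 1, 2, 4, 5
Rank z: 5, 4, 1, 3, 2
d = rank(w) − rank(z): -2, -3, 1, 1, 3; Σd² = 24
ρ = 1 − 6Σd² / [n(n²−1)] = 1 − 6×24 / (5×24) = 1 − 144/120 ≈ -0.2000

-0.2000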